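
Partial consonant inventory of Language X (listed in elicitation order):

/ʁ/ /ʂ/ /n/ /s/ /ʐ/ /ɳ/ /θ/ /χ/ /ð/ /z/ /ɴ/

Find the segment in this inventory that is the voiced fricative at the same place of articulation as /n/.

/z/

/n/ is an alveolar nasal.
The voiced fricative at the same place is a voiced alveolar fricative — in this inventory, /z/.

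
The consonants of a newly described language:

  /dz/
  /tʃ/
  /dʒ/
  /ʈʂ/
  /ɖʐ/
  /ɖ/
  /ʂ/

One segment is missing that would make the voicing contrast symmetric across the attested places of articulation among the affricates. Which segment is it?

place of articulation  voiceless  voiced  
alveolar          —         dz      
postalveolar      tʃ        dʒ      
retroflex         ʈʂ        ɖʐ      
The alveolar row has no voiceless member, so the gap is the voiceless alveolar affricate /ts/.

/ts/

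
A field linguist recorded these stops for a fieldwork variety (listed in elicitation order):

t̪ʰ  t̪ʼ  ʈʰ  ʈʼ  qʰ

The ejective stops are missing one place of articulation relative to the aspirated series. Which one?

uvular

place of articulation  aspirated  ejective
dental            t̪ʰ       t̪ʼ     
retroflex         ʈʰ        ʈʼ      
uvular            qʰ        —       
Every place of articulation has an ejective member except uvular, where /qʼ/ would be expected.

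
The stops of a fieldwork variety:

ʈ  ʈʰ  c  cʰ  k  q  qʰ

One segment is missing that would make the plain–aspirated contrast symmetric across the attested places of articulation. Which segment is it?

/kʰ/

Plain: /ʈ/ (retroflex), /c/ (palatal), /k/ (velar), /q/ (uvular).
Aspirated: /ʈʰ/ (retroflex), /cʰ/ (palatal), /qʰ/ (uvular).
The velar row has no aspirated member, so the gap is the aspirated velar stop /kʰ/.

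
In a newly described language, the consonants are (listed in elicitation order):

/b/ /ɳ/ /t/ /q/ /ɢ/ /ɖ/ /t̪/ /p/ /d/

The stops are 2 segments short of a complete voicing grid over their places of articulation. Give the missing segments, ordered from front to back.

/d̪/, /ʈ/

Voiceless: /p/ (bilabial), /t̪/ (dental), /t/ (alveolar), /q/ (uvular).
Voiced: /b/ (bilabial), /d/ (alveolar), /ɖ/ (retroflex), /ɢ/ (uvular).
Gaps, from front to back: dental lacks voiced (/d̪/); retroflex lacks voiceless (/ʈ/).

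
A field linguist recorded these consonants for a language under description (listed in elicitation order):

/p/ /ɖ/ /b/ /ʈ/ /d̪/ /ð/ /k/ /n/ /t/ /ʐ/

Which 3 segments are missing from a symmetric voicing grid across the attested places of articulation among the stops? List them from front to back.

Voiceless: /p/ (bilabial), /t/ (alveolar), /ʈ/ (retroflex), /k/ (velar).
Voiced: /b/ (bilabial), /d̪/ (dental), /ɖ/ (retroflex).
Gaps, from front to back: dental lacks voiceless (/t̪/); alveolar lacks voiced (/d/); velar lacks voiced (/ɡ/).

/t̪/, /d/, /ɡ/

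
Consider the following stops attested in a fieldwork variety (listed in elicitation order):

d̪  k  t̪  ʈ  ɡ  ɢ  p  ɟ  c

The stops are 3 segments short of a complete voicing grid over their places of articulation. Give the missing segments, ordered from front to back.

/b/, /ɖ/, /q/

place of articulation  voiceless  voiced  
bilabial          p         —       
dental            t̪        d̪      
retroflex         ʈ         —       
palatal           c         ɟ       
velar             k         ɡ       
uvular            —         ɢ       
Gaps, from front to back: bilabial lacks voiced (/b/); retroflex lacks voiced (/ɖ/); uvular lacks voiceless (/q/).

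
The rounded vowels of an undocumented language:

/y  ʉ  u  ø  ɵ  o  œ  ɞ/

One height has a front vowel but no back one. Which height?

low-mid

high: front /y/, central /ʉ/, back /u/.
high-mid: front /ø/, central /ɵ/, back /o/.
low-mid: front /œ/, central /ɞ/, back —.
Every height has a back member except low-mid, where /ɔ/ would be expected.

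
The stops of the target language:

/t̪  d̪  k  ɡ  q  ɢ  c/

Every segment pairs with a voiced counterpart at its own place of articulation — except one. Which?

/c/

Dental: /t̪/ ~ /d̪/
Velar: /k/ ~ /ɡ/
Uvular: /q/ ~ /ɢ/
Palatal: only /c/ (voiceless); no voiced partner.
So /c/ is the unpaired segment.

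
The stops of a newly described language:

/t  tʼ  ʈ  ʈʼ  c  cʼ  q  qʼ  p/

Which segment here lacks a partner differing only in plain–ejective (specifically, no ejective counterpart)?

Alveolar: /t/ ~ /tʼ/
Retroflex: /ʈ/ ~ /ʈʼ/
Palatal: /c/ ~ /cʼ/
Uvular: /q/ ~ /qʼ/
Bilabial: only /p/ (plain); no ejective partner.
So /p/ is the unpaired segment.

/p/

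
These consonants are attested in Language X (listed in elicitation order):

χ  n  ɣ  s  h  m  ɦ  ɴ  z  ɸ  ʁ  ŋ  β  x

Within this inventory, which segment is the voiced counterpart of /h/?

/ɦ/

/h/ is a voiceless glottal fricative.
The voiced counterpart is a voiced glottal fricative — in this inventory, /ɦ/.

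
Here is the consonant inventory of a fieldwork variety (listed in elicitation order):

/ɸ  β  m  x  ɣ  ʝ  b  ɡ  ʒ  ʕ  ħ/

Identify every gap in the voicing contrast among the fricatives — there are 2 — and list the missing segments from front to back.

/ʃ/, /ç/

bilabial: voiceless /ɸ/, voiced /β/.
postalveolar: voiceless —, voiced /ʒ/.
palatal: voiceless —, voiced /ʝ/.
velar: voiceless /x/, voiced /ɣ/.
pharyngeal: voiceless /ħ/, voiced /ʕ/.
Gaps, from front to back: postalveolar lacks voiceless (/ʃ/); palatal lacks voiceless (/ç/).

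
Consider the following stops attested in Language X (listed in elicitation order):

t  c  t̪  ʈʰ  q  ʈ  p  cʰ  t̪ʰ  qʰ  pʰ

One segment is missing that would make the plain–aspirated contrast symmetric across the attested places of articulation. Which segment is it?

/tʰ/

place of articulation  plain     aspirated
bilabial          p         pʰ      
dental            t̪        t̪ʰ     
alveolar          t         —       
retroflex         ʈ         ʈʰ      
palatal           c         cʰ      
uvular            q         qʰ      
The alveolar row has no aspirated member, so the gap is the aspirated alveolar stop /tʰ/.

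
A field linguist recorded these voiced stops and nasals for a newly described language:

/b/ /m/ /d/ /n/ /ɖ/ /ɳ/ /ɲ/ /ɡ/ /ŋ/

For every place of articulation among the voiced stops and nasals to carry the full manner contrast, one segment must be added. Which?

/ɟ/

bilabial: oral stop /b/, nasal /m/.
alveolar: oral stop /d/, nasal /n/.
retroflex: oral stop /ɖ/, nasal /ɳ/.
palatal: oral stop —, nasal /ɲ/.
velar: oral stop /ɡ/, nasal /ŋ/.
The palatal row has no oral stop member, so the gap is the palatal oral stop /ɟ/.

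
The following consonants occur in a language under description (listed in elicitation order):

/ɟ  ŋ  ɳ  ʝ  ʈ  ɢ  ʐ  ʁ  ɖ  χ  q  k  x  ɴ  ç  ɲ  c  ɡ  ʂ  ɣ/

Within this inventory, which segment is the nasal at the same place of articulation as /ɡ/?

/ŋ/

/ɡ/ is a voiced velar stop.
The nasal at the same place is a velar nasal — in this inventory, /ŋ/.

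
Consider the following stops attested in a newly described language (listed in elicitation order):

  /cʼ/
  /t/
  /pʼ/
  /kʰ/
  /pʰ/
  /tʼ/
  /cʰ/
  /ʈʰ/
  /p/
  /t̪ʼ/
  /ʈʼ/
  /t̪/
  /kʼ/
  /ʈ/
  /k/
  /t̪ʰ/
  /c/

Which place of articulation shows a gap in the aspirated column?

alveolar

place of articulation  plain     aspirated  ejective
bilabial          p         pʰ        pʼ      
dental            t̪        t̪ʰ       t̪ʼ     
alveolar          t         —         tʼ      
retroflex         ʈ         ʈʰ        ʈʼ      
palatal           c         cʰ        cʼ      
velar             k         kʰ        kʼ      
Every place of articulation has an aspirated member except alveolar, where /tʰ/ would be expected.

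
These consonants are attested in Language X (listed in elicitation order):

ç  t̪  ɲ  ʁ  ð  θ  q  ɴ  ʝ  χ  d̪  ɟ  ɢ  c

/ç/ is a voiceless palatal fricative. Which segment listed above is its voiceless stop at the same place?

/c/

The voiceless stop at the same place is a voiceless palatal stop — in this inventory, /c/.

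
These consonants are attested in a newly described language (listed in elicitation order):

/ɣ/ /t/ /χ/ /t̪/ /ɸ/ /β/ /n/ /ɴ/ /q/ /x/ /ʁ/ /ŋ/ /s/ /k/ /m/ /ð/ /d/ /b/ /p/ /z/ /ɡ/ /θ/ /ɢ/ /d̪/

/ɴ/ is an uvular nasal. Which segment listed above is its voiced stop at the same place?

The voiced stop at the same place is a voiced uvular stop — in this inventory, /ɢ/.

/ɢ/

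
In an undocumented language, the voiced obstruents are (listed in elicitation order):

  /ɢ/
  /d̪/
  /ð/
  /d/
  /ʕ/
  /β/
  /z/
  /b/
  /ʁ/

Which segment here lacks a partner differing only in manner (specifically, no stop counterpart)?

/ʕ/

Bilabial: /b/ ~ /β/
Dental: /d̪/ ~ /ð/
Alveolar: /d/ ~ /z/
Uvular: /ɢ/ ~ /ʁ/
Pharyngeal: only /ʕ/ (fricative); no stop partner.
So /ʕ/ is the unpaired segment.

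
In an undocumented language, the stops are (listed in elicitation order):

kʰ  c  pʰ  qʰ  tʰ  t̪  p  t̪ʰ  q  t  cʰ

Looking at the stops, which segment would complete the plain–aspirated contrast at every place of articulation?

/k/

place of articulation  plain     aspirated
bilabial          p         pʰ      
dental            t̪        t̪ʰ     
alveolar          t         tʰ      
palatal           c         cʰ      
velar             —         kʰ      
uvular            q         qʰ      
The velar row has no plain member, so the gap is the plain velar stop /k/.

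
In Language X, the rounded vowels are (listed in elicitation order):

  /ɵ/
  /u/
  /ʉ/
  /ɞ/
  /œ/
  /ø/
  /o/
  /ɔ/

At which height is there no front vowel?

Front: /ø/ (high-mid), /œ/ (low-mid).
Central: /ʉ/ (high), /ɵ/ (high-mid), /ɞ/ (low-mid).
Back: /u/ (high), /o/ (high-mid), /ɔ/ (low-mid).
Every height has a front member except high, where /y/ would be expected.

high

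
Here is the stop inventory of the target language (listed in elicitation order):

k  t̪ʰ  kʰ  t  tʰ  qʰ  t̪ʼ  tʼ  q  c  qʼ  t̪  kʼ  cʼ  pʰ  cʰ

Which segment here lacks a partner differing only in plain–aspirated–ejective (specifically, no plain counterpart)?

/pʰ/

Dental: /t̪/ ~ /t̪ʰ/ ~ /t̪ʼ/
Alveolar: /t/ ~ /tʰ/ ~ /tʼ/
Palatal: /c/ ~ /cʰ/ ~ /cʼ/
Velar: /k/ ~ /kʰ/ ~ /kʼ/
Uvular: /q/ ~ /qʰ/ ~ /qʼ/
Bilabial: only /pʰ/ (aspirated); no plain partner.
So /pʰ/ is the unpaired segment.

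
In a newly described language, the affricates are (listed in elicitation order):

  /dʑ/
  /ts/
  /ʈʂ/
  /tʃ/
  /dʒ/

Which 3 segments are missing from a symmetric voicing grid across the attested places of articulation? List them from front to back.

place of articulation  voiceless  voiced  
alveolar          ts        —       
postalveolar      tʃ        dʒ      
retroflex         ʈʂ        —       
alveolo-palatal   —         dʑ      
Gaps, from front to back: alveolar lacks voiced (/dz/); retroflex lacks voiced (/ɖʐ/); alveolo-palatal lacks voiceless (/tɕ/).

/dz/, /ɖʐ/, /tɕ/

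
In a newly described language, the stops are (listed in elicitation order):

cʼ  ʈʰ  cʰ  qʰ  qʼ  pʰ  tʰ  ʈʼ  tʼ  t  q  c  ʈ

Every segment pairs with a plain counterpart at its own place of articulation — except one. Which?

Alveolar: /t/ ~ /tʰ/ ~ /tʼ/
Retroflex: /ʈ/ ~ /ʈʰ/ ~ /ʈʼ/
Palatal: /c/ ~ /cʰ/ ~ /cʼ/
Uvular: /q/ ~ /qʰ/ ~ /qʼ/
Bilabial: only /pʰ/ (aspirated); no plain partner.
So /pʰ/ is the unpaired segment.

/pʰ/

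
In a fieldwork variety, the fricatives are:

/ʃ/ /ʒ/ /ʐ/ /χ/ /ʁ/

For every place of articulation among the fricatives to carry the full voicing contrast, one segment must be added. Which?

/ʂ/

place of articulation  voiceless  voiced  
postalveolar      ʃ         ʒ       
retroflex         —         ʐ       
uvular            χ         ʁ       
The retroflex row has no voiceless member, so the gap is the voiceless retroflex fricative /ʂ/.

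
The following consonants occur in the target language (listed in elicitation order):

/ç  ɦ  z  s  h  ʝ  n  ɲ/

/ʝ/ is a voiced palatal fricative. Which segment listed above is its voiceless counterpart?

The voiceless counterpart is a voiceless palatal fricative — in this inventory, /ç/.

/ç/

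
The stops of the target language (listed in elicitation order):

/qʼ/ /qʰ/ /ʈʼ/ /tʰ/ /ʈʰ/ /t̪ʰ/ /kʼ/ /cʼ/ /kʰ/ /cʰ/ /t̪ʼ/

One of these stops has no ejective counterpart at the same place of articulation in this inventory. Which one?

Dental: /t̪ʰ/ ~ /t̪ʼ/
Retroflex: /ʈʰ/ ~ /ʈʼ/
Palatal: /cʰ/ ~ /cʼ/
Velar: /kʰ/ ~ /kʼ/
Uvular: /qʰ/ ~ /qʼ/
Alveolar: only /tʰ/ (aspirated); no ejective partner.
So /tʰ/ is the unpaired segment.

/tʰ/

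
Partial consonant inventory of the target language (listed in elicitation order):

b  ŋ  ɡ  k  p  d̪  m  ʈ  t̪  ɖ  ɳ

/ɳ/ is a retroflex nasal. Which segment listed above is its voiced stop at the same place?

/ɖ/

The voiced stop at the same place is a voiced retroflex stop — in this inventory, /ɖ/.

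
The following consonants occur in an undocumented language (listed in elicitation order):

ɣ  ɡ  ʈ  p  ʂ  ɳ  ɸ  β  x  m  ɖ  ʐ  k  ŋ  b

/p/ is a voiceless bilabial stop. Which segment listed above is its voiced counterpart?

The voiced counterpart is a voiced bilabial stop — in this inventory, /b/.

/b/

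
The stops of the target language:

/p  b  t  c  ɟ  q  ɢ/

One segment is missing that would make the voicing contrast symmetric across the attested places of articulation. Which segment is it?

/d/

place of articulation  voiceless  voiced  
bilabial          p         b       
alveolar          t         —       
palatal           c         ɟ       
uvular            q         ɢ       
The alveolar row has no voiced member, so the gap is the voiced alveolar stop /d/.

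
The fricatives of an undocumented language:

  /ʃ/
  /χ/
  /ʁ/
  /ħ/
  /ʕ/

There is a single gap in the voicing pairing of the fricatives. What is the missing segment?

/ʒ/

postalveolar: voiceless /ʃ/, voiced —.
uvular: voiceless /χ/, voiced /ʁ/.
pharyngeal: voiceless /ħ/, voiced /ʕ/.
The postalveolar row has no voiced member, so the gap is the voiced postalveolar fricative /ʒ/.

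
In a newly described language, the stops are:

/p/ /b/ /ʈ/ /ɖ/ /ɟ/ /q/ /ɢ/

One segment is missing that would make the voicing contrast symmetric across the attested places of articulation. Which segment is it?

place of articulation  voiceless  voiced  
bilabial          p         b       
retroflex         ʈ         ɖ       
palatal           —         ɟ       
uvular            q         ɢ       
The palatal row has no voiceless member, so the gap is the voiceless palatal stop /c/.

/c/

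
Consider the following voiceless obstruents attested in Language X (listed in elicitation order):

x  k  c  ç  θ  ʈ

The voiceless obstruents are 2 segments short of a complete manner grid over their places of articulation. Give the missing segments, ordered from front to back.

Stop: /ʈ/ (retroflex), /c/ (palatal), /k/ (velar).
Fricative: /θ/ (dental), /ç/ (palatal), /x/ (velar).
Gaps, from front to back: dental lacks stop (/t̪/); retroflex lacks fricative (/ʂ/).

/t̪/, /ʂ/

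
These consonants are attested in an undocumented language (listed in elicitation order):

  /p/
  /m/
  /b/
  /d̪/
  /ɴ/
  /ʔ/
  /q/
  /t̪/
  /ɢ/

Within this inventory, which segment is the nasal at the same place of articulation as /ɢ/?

/ɴ/

/ɢ/ is a voiced uvular stop.
The nasal at the same place is an uvular nasal — in this inventory, /ɴ/.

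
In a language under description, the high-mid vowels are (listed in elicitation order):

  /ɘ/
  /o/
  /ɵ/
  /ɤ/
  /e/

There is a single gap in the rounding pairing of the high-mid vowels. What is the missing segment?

Unrounded: /e/ (front), /ɘ/ (central), /ɤ/ (back).
Rounded: /ɵ/ (central), /o/ (back).
The front row has no rounded member, so the gap is the front rounded vowel /ø/.

/ø/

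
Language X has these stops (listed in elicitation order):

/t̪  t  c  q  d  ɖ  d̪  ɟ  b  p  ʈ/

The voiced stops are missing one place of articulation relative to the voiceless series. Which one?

bilabial: voiceless /p/, voiced /b/.
dental: voiceless /t̪/, voiced /d̪/.
alveolar: voiceless /t/, voiced /d/.
retroflex: voiceless /ʈ/, voiced /ɖ/.
palatal: voiceless /c/, voiced /ɟ/.
uvular: voiceless /q/, voiced —.
Every place of articulation has a voiced member except uvular, where /ɢ/ would be expected.

uvular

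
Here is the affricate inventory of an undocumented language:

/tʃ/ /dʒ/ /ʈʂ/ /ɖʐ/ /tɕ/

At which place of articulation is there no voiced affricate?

place of articulation  voiceless  voiced  
postalveolar      tʃ        dʒ      
retroflex         ʈʂ        ɖʐ      
alveolo-palatal   tɕ        —       
Every place of articulation has a voiced member except alveolo-palatal, where /dʑ/ would be expected.

alveolo-palatal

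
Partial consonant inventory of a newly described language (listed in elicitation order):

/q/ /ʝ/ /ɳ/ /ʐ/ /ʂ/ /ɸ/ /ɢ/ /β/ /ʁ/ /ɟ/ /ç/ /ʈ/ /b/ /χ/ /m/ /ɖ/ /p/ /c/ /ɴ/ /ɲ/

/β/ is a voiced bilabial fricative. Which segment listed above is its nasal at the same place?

The nasal at the same place is a bilabial nasal — in this inventory, /m/.

/m/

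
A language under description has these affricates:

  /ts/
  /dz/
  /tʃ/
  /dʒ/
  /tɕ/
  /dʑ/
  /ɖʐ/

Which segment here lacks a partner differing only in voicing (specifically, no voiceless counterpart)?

/ɖʐ/

Alveolar: /ts/ ~ /dz/
Postalveolar: /tʃ/ ~ /dʒ/
Alveolo-palatal: /tɕ/ ~ /dʑ/
Retroflex: only /ɖʐ/ (voiced); no voiceless partner.
So /ɖʐ/ is the unpaired segment.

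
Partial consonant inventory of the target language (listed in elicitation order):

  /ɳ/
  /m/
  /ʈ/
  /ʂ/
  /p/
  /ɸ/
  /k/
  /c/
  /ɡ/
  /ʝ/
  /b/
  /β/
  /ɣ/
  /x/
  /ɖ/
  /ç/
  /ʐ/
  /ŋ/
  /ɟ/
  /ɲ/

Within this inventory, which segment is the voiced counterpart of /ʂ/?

/ʂ/ is a voiceless retroflex fricative.
The voiced counterpart is a voiced retroflex fricative — in this inventory, /ʐ/.

/ʐ/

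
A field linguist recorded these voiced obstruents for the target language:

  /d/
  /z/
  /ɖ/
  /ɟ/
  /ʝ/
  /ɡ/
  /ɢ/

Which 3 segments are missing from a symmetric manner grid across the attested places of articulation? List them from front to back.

/ʐ/, /ɣ/, /ʁ/

alveolar: stop /d/, fricative /z/.
retroflex: stop /ɖ/, fricative —.
palatal: stop /ɟ/, fricative /ʝ/.
velar: stop /ɡ/, fricative —.
uvular: stop /ɢ/, fricative —.
Gaps, from front to back: retroflex lacks fricative (/ʐ/); velar lacks fricative (/ɣ/); uvular lacks fricative (/ʁ/).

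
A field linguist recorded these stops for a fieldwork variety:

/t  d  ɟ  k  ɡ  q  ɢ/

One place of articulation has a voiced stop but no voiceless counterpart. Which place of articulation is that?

palatal

alveolar: voiceless /t/, voiced /d/.
palatal: voiceless —, voiced /ɟ/.
velar: voiceless /k/, voiced /ɡ/.
uvular: voiceless /q/, voiced /ɢ/.
Every place of articulation has a voiceless member except palatal, where /c/ would be expected.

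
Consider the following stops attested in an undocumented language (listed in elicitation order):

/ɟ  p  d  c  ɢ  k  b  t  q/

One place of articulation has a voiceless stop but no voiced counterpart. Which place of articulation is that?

bilabial: voiceless /p/, voiced /b/.
alveolar: voiceless /t/, voiced /d/.
palatal: voiceless /c/, voiced /ɟ/.
velar: voiceless /k/, voiced —.
uvular: voiceless /q/, voiced /ɢ/.
Every place of articulation has a voiced member except velar, where /ɡ/ would be expected.

velar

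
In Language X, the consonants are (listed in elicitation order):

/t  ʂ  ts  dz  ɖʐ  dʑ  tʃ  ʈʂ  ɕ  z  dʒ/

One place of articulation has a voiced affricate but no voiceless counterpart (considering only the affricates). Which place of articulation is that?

alveolo-palatal

alveolar: voiceless /ts/, voiced /dz/.
postalveolar: voiceless /tʃ/, voiced /dʒ/.
retroflex: voiceless /ʈʂ/, voiced /ɖʐ/.
alveolo-palatal: voiceless —, voiced /dʑ/.
Every place of articulation has a voiceless member except alveolo-palatal, where /tɕ/ would be expected.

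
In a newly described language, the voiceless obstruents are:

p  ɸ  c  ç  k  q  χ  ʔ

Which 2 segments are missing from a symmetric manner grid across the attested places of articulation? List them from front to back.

/x/, /h/

Stop: /p/ (bilabial), /c/ (palatal), /k/ (velar), /q/ (uvular), /ʔ/ (glottal).
Fricative: /ɸ/ (bilabial), /ç/ (palatal), /χ/ (uvular).
Gaps, from front to back: velar lacks fricative (/x/); glottal lacks fricative (/h/).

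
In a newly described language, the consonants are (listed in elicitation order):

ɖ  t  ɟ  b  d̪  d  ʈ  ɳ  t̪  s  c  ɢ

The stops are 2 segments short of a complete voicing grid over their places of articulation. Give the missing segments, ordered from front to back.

bilabial: voiceless —, voiced /b/.
dental: voiceless /t̪/, voiced /d̪/.
alveolar: voiceless /t/, voiced /d/.
retroflex: voiceless /ʈ/, voiced /ɖ/.
palatal: voiceless /c/, voiced /ɟ/.
uvular: voiceless —, voiced /ɢ/.
Gaps, from front to back: bilabial lacks voiceless (/p/); uvular lacks voiceless (/q/).

/p/, /q/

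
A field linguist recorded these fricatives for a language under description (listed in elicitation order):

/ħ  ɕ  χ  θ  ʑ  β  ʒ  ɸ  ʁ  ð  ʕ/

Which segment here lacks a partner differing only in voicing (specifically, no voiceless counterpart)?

Bilabial: /ɸ/ ~ /β/
Dental: /θ/ ~ /ð/
Alveolo-palatal: /ɕ/ ~ /ʑ/
Uvular: /χ/ ~ /ʁ/
Pharyngeal: /ħ/ ~ /ʕ/
Postalveolar: only /ʒ/ (voiced); no voiceless partner.
So /ʒ/ is the unpaired segment.

/ʒ/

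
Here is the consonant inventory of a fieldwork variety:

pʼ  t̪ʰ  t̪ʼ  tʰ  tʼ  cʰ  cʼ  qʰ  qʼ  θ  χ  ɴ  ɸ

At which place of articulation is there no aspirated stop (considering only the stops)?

bilabial

Aspirated: /t̪ʰ/ (dental), /tʰ/ (alveolar), /cʰ/ (palatal), /qʰ/ (uvular).
Ejective: /pʼ/ (bilabial), /t̪ʼ/ (dental), /tʼ/ (alveolar), /cʼ/ (palatal), /qʼ/ (uvular).
Every place of articulation has an aspirated member except bilabial, where /pʰ/ would be expected.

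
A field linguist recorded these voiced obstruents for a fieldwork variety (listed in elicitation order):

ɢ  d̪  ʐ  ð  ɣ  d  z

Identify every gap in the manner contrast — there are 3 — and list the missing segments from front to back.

place of articulation  stop      fricative
dental            d̪        ð       
alveolar          d         z       
retroflex         —         ʐ       
velar             —         ɣ       
uvular            ɢ         —       
Gaps, from front to back: retroflex lacks stop (/ɖ/); velar lacks stop (/ɡ/); uvular lacks fricative (/ʁ/).

/ɖ/, /ɡ/, /ʁ/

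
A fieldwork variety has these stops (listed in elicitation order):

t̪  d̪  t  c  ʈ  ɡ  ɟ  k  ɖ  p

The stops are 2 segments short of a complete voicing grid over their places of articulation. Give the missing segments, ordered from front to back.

/b/, /d/

Voiceless: /p/ (bilabial), /t̪/ (dental), /t/ (alveolar), /ʈ/ (retroflex), /c/ (palatal), /k/ (velar).
Voiced: /d̪/ (dental), /ɖ/ (retroflex), /ɟ/ (palatal), /ɡ/ (velar).
Gaps, from front to back: bilabial lacks voiced (/b/); alveolar lacks voiced (/d/).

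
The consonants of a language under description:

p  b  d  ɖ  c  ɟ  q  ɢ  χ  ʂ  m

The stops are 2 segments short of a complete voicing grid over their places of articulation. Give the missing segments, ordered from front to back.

/t/, /ʈ/

place of articulation  voiceless  voiced  
bilabial          p         b       
alveolar          —         d       
retroflex         —         ɖ       
palatal           c         ɟ       
uvular            q         ɢ       
Gaps, from front to back: alveolar lacks voiceless (/t/); retroflex lacks voiceless (/ʈ/).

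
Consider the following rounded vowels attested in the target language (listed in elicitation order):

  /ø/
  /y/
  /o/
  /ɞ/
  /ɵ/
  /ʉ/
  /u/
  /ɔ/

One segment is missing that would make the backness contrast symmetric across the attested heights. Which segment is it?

Front: /y/ (high), /ø/ (high-mid).
Central: /ʉ/ (high), /ɵ/ (high-mid), /ɞ/ (low-mid).
Back: /u/ (high), /o/ (high-mid), /ɔ/ (low-mid).
The low-mid row has no front member, so the gap is the low-mid front rounded vowel /œ/.

/œ/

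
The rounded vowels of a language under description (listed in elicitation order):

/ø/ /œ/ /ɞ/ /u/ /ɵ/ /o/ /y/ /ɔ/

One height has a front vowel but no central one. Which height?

high

height            front     central   back    
high              y         —         u       
high-mid          ø         ɵ         o       
low-mid           œ         ɞ         ɔ       
Every height has a central member except high, where /ʉ/ would be expected.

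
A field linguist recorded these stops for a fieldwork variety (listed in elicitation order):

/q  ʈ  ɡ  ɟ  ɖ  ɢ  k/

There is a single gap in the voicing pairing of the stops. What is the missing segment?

/c/

place of articulation  voiceless  voiced  
retroflex         ʈ         ɖ       
palatal           —         ɟ       
velar             k         ɡ       
uvular            q         ɢ       
The palatal row has no voiceless member, so the gap is the voiceless palatal stop /c/.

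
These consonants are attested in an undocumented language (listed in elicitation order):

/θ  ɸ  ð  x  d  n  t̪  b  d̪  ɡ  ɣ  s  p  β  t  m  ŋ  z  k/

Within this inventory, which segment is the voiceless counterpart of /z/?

/z/ is a voiced alveolar fricative.
The voiceless counterpart is a voiceless alveolar fricative — in this inventory, /s/.

/s/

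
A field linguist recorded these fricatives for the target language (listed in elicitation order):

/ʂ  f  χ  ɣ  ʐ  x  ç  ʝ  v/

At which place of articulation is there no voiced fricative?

uvular

place of articulation  voiceless  voiced  
labiodental       f         v       
retroflex         ʂ         ʐ       
palatal           ç         ʝ       
velar             x         ɣ       
uvular            χ         —       
Every place of articulation has a voiced member except uvular, where /ʁ/ would be expected.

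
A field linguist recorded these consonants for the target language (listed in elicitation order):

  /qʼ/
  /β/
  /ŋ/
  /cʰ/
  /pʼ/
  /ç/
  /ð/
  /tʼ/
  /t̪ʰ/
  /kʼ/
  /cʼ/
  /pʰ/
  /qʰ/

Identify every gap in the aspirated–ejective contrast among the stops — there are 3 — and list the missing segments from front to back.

/t̪ʼ/, /tʰ/, /kʰ/

Aspirated: /pʰ/ (bilabial), /t̪ʰ/ (dental), /cʰ/ (palatal), /qʰ/ (uvular).
Ejective: /pʼ/ (bilabial), /tʼ/ (alveolar), /cʼ/ (palatal), /kʼ/ (velar), /qʼ/ (uvular).
Gaps, from front to back: dental lacks ejective (/t̪ʼ/); alveolar lacks aspirated (/tʰ/); velar lacks aspirated (/kʰ/).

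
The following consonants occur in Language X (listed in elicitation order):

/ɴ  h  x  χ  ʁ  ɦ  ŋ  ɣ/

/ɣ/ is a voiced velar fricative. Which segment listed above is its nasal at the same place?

/ŋ/

The nasal at the same place is a velar nasal — in this inventory, /ŋ/.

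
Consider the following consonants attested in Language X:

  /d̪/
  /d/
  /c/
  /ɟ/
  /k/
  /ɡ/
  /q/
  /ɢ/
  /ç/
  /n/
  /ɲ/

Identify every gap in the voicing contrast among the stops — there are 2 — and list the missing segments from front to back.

/t̪/, /t/

place of articulation  voiceless  voiced  
dental            —         d̪      
alveolar          —         d       
palatal           c         ɟ       
velar             k         ɡ       
uvular            q         ɢ       
Gaps, from front to back: dental lacks voiceless (/t̪/); alveolar lacks voiceless (/t/).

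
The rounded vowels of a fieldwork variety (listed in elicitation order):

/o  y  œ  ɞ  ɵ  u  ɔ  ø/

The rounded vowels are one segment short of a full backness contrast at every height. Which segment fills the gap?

Front: /y/ (high), /ø/ (high-mid), /œ/ (low-mid).
Central: /ɵ/ (high-mid), /ɞ/ (low-mid).
Back: /u/ (high), /o/ (high-mid), /ɔ/ (low-mid).
The high row has no central member, so the gap is the high central rounded vowel /ʉ/.

/ʉ/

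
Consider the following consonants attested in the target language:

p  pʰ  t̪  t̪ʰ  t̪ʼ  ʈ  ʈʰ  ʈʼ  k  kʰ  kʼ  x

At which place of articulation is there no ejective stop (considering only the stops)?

bilabial

Plain: /p/ (bilabial), /t̪/ (dental), /ʈ/ (retroflex), /k/ (velar).
Aspirated: /pʰ/ (bilabial), /t̪ʰ/ (dental), /ʈʰ/ (retroflex), /kʰ/ (velar).
Ejective: /t̪ʼ/ (dental), /ʈʼ/ (retroflex), /kʼ/ (velar).
Every place of articulation has an ejective member except bilabial, where /pʼ/ would be expected.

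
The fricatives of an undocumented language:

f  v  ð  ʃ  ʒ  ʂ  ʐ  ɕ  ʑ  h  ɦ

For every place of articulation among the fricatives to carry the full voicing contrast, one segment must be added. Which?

Voiceless: /f/ (labiodental), /ʃ/ (postalveolar), /ʂ/ (retroflex), /ɕ/ (alveolo-palatal), /h/ (glottal).
Voiced: /v/ (labiodental), /ð/ (dental), /ʒ/ (postalveolar), /ʐ/ (retroflex), /ʑ/ (alveolo-palatal), /ɦ/ (glottal).
The dental row has no voiceless member, so the gap is the voiceless dental fricative /θ/.

/θ/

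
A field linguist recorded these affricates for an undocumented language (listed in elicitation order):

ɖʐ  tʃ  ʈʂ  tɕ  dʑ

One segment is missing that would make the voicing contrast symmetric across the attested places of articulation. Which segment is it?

/dʒ/

Voiceless: /tʃ/ (postalveolar), /ʈʂ/ (retroflex), /tɕ/ (alveolo-palatal).
Voiced: /ɖʐ/ (retroflex), /dʑ/ (alveolo-palatal).
The postalveolar row has no voiced member, so the gap is the voiced postalveolar affricate /dʒ/.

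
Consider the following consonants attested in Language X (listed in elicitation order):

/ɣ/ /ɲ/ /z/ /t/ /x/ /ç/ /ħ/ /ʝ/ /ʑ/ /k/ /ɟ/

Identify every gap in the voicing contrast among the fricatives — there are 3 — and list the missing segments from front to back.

/s/, /ɕ/, /ʕ/

alveolar: voiceless —, voiced /z/.
alveolo-palatal: voiceless —, voiced /ʑ/.
palatal: voiceless /ç/, voiced /ʝ/.
velar: voiceless /x/, voiced /ɣ/.
pharyngeal: voiceless /ħ/, voiced —.
Gaps, from front to back: alveolar lacks voiceless (/s/); alveolo-palatal lacks voiceless (/ɕ/); pharyngeal lacks voiced (/ʕ/).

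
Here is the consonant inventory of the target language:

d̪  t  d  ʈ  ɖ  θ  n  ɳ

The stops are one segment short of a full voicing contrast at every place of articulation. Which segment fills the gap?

dental: voiceless —, voiced /d̪/.
alveolar: voiceless /t/, voiced /d/.
retroflex: voiceless /ʈ/, voiced /ɖ/.
The dental row has no voiceless member, so the gap is the voiceless dental stop /t̪/.

/t̪/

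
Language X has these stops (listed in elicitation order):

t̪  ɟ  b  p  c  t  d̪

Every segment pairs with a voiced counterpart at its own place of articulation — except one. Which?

Bilabial: /p/ ~ /b/
Dental: /t̪/ ~ /d̪/
Palatal: /c/ ~ /ɟ/
Alveolar: only /t/ (voiceless); no voiced partner.
So /t/ is the unpaired segment.

/t/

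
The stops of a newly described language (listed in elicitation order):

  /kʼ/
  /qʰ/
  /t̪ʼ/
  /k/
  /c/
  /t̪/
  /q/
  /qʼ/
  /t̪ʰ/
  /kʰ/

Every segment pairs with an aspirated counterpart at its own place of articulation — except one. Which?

Dental: /t̪/ ~ /t̪ʰ/ ~ /t̪ʼ/
Velar: /k/ ~ /kʰ/ ~ /kʼ/
Uvular: /q/ ~ /qʰ/ ~ /qʼ/
Palatal: only /c/ (plain); no aspirated partner.
So /c/ is the unpaired segment.

/c/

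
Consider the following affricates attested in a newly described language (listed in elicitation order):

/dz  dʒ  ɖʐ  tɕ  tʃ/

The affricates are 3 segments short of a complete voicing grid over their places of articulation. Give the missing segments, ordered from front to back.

place of articulation  voiceless  voiced  
alveolar          —         dz      
postalveolar      tʃ        dʒ      
retroflex         —         ɖʐ      
alveolo-palatal   tɕ        —       
Gaps, from front to back: alveolar lacks voiceless (/ts/); retroflex lacks voiceless (/ʈʂ/); alveolo-palatal lacks voiced (/dʑ/).

/ts/, /ʈʂ/, /dʑ/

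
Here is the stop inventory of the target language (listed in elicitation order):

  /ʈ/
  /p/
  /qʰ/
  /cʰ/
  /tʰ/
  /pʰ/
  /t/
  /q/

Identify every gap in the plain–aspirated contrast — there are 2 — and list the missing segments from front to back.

place of articulation  plain     aspirated
bilabial          p         pʰ      
alveolar          t         tʰ      
retroflex         ʈ         —       
palatal           —         cʰ      
uvular            q         qʰ      
Gaps, from front to back: retroflex lacks aspirated (/ʈʰ/); palatal lacks plain (/c/).

/ʈʰ/, /c/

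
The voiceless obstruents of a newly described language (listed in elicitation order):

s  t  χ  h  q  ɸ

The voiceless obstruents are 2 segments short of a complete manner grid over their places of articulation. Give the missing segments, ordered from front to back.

Stop: /t/ (alveolar), /q/ (uvular).
Fricative: /ɸ/ (bilabial), /s/ (alveolar), /χ/ (uvular), /h/ (glottal).
Gaps, from front to back: bilabial lacks stop (/p/); glottal lacks stop (/ʔ/).

/p/, /ʔ/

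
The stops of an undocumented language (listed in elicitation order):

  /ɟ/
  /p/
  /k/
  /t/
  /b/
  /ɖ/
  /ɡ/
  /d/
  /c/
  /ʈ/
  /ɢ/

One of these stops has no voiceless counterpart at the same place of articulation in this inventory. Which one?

/ɢ/

Bilabial: /p/ ~ /b/
Alveolar: /t/ ~ /d/
Retroflex: /ʈ/ ~ /ɖ/
Palatal: /c/ ~ /ɟ/
Velar: /k/ ~ /ɡ/
Uvular: only /ɢ/ (voiced); no voiceless partner.
So /ɢ/ is the unpaired segment.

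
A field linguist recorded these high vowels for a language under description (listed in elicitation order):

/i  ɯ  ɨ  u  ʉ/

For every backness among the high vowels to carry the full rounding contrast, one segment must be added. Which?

/y/

Unrounded: /i/ (front), /ɨ/ (central), /ɯ/ (back).
Rounded: /ʉ/ (central), /u/ (back).
The front row has no rounded member, so the gap is the front rounded vowel /y/.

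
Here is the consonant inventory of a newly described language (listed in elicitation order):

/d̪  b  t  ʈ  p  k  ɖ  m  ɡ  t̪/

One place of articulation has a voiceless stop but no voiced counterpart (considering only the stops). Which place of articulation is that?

place of articulation  voiceless  voiced  
bilabial          p         b       
dental            t̪        d̪      
alveolar          t         —       
retroflex         ʈ         ɖ       
velar             k         ɡ       
Every place of articulation has a voiced member except alveolar, where /d/ would be expected.

alveolar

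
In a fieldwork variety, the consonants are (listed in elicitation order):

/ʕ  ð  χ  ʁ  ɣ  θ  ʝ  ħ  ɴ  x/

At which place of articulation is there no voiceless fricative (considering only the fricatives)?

dental: voiceless /θ/, voiced /ð/.
palatal: voiceless —, voiced /ʝ/.
velar: voiceless /x/, voiced /ɣ/.
uvular: voiceless /χ/, voiced /ʁ/.
pharyngeal: voiceless /ħ/, voiced /ʕ/.
Every place of articulation has a voiceless member except palatal, where /ç/ would be expected.

palatal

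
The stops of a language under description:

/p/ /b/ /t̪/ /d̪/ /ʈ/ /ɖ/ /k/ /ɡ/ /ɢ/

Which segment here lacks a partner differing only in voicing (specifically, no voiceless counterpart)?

/ɢ/

Bilabial: /p/ ~ /b/
Dental: /t̪/ ~ /d̪/
Retroflex: /ʈ/ ~ /ɖ/
Velar: /k/ ~ /ɡ/
Uvular: only /ɢ/ (voiced); no voiceless partner.
So /ɢ/ is the unpaired segment.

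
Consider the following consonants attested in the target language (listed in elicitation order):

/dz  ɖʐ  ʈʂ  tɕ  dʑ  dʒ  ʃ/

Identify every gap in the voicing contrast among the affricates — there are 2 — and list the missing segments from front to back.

Voiceless: /ʈʂ/ (retroflex), /tɕ/ (alveolo-palatal).
Voiced: /dz/ (alveolar), /dʒ/ (postalveolar), /ɖʐ/ (retroflex), /dʑ/ (alveolo-palatal).
Gaps, from front to back: alveolar lacks voiceless (/ts/); postalveolar lacks voiceless (/tʃ/).

/ts/, /tʃ/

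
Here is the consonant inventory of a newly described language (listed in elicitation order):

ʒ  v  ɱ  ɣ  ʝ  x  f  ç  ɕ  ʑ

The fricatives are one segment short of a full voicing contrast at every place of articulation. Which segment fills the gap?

/ʃ/

labiodental: voiceless /f/, voiced /v/.
postalveolar: voiceless —, voiced /ʒ/.
alveolo-palatal: voiceless /ɕ/, voiced /ʑ/.
palatal: voiceless /ç/, voiced /ʝ/.
velar: voiceless /x/, voiced /ɣ/.
The postalveolar row has no voiceless member, so the gap is the voiceless postalveolar fricative /ʃ/.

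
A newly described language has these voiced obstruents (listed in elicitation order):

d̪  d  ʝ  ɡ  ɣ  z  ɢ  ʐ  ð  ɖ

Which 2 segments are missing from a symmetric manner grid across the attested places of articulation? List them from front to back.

Stop: /d̪/ (dental), /d/ (alveolar), /ɖ/ (retroflex), /ɡ/ (velar), /ɢ/ (uvular).
Fricative: /ð/ (dental), /z/ (alveolar), /ʐ/ (retroflex), /ʝ/ (palatal), /ɣ/ (velar).
Gaps, from front to back: palatal lacks stop (/ɟ/); uvular lacks fricative (/ʁ/).

/ɟ/, /ʁ/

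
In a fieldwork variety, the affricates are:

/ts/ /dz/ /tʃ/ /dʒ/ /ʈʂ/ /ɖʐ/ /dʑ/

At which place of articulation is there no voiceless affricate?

alveolar: voiceless /ts/, voiced /dz/.
postalveolar: voiceless /tʃ/, voiced /dʒ/.
retroflex: voiceless /ʈʂ/, voiced /ɖʐ/.
alveolo-palatal: voiceless —, voiced /dʑ/.
Every place of articulation has a voiceless member except alveolo-palatal, where /tɕ/ would be expected.

alveolo-palatal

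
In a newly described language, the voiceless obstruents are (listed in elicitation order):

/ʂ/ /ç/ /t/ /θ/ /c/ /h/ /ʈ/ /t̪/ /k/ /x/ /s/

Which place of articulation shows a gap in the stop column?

glottal

place of articulation  stop      fricative
dental            t̪        θ       
alveolar          t         s       
retroflex         ʈ         ʂ       
palatal           c         ç       
velar             k         x       
glottal           —         h       
Every place of articulation has a stop member except glottal, where /ʔ/ would be expected.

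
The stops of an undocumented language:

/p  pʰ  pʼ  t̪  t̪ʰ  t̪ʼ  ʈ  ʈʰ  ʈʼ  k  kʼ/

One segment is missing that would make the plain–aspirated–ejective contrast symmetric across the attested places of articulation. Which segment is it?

bilabial: plain /p/, aspirated /pʰ/, ejective /pʼ/.
dental: plain /t̪/, aspirated /t̪ʰ/, ejective /t̪ʼ/.
retroflex: plain /ʈ/, aspirated /ʈʰ/, ejective /ʈʼ/.
velar: plain /k/, aspirated —, ejective /kʼ/.
The velar row has no aspirated member, so the gap is the aspirated velar stop /kʰ/.

/kʰ/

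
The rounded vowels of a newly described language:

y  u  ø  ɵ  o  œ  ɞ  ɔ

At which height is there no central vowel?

Front: /y/ (high), /ø/ (high-mid), /œ/ (low-mid).
Central: /ɵ/ (high-mid), /ɞ/ (low-mid).
Back: /u/ (high), /o/ (high-mid), /ɔ/ (low-mid).
Every height has a central member except high, where /ʉ/ would be expected.

high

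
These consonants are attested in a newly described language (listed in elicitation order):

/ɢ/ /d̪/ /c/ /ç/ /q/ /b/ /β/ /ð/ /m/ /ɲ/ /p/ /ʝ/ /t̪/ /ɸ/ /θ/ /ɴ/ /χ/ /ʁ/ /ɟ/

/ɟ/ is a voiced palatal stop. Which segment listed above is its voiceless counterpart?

The voiceless counterpart is a voiceless palatal stop — in this inventory, /c/.

/c/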